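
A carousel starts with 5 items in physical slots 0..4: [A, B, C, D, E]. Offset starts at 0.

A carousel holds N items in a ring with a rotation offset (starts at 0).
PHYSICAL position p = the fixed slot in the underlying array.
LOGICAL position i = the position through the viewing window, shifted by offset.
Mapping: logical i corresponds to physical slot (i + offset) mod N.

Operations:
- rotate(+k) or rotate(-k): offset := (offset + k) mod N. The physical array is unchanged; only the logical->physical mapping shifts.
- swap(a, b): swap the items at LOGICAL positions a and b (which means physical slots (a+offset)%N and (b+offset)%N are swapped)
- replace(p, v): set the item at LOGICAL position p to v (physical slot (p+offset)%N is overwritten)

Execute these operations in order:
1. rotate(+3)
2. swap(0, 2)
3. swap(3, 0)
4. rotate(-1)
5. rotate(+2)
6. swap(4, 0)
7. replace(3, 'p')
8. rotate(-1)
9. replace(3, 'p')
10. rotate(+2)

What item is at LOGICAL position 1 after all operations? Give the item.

Answer: p

Derivation:
After op 1 (rotate(+3)): offset=3, physical=[A,B,C,D,E], logical=[D,E,A,B,C]
After op 2 (swap(0, 2)): offset=3, physical=[D,B,C,A,E], logical=[A,E,D,B,C]
After op 3 (swap(3, 0)): offset=3, physical=[D,A,C,B,E], logical=[B,E,D,A,C]
After op 4 (rotate(-1)): offset=2, physical=[D,A,C,B,E], logical=[C,B,E,D,A]
After op 5 (rotate(+2)): offset=4, physical=[D,A,C,B,E], logical=[E,D,A,C,B]
After op 6 (swap(4, 0)): offset=4, physical=[D,A,C,E,B], logical=[B,D,A,C,E]
After op 7 (replace(3, 'p')): offset=4, physical=[D,A,p,E,B], logical=[B,D,A,p,E]
After op 8 (rotate(-1)): offset=3, physical=[D,A,p,E,B], logical=[E,B,D,A,p]
After op 9 (replace(3, 'p')): offset=3, physical=[D,p,p,E,B], logical=[E,B,D,p,p]
After op 10 (rotate(+2)): offset=0, physical=[D,p,p,E,B], logical=[D,p,p,E,B]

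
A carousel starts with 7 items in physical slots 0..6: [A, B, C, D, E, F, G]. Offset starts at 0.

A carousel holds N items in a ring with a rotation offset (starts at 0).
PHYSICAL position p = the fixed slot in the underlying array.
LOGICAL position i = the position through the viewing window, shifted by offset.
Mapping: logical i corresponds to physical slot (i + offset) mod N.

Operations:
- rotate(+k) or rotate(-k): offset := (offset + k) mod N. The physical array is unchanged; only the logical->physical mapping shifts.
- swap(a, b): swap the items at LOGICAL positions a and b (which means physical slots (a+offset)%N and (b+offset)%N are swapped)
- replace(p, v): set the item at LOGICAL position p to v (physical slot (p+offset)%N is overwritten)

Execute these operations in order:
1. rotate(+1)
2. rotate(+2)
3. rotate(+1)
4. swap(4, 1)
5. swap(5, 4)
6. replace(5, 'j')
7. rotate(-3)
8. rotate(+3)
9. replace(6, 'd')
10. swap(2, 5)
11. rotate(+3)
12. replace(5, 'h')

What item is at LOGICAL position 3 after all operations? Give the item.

After op 1 (rotate(+1)): offset=1, physical=[A,B,C,D,E,F,G], logical=[B,C,D,E,F,G,A]
After op 2 (rotate(+2)): offset=3, physical=[A,B,C,D,E,F,G], logical=[D,E,F,G,A,B,C]
After op 3 (rotate(+1)): offset=4, physical=[A,B,C,D,E,F,G], logical=[E,F,G,A,B,C,D]
After op 4 (swap(4, 1)): offset=4, physical=[A,F,C,D,E,B,G], logical=[E,B,G,A,F,C,D]
After op 5 (swap(5, 4)): offset=4, physical=[A,C,F,D,E,B,G], logical=[E,B,G,A,C,F,D]
After op 6 (replace(5, 'j')): offset=4, physical=[A,C,j,D,E,B,G], logical=[E,B,G,A,C,j,D]
After op 7 (rotate(-3)): offset=1, physical=[A,C,j,D,E,B,G], logical=[C,j,D,E,B,G,A]
After op 8 (rotate(+3)): offset=4, physical=[A,C,j,D,E,B,G], logical=[E,B,G,A,C,j,D]
After op 9 (replace(6, 'd')): offset=4, physical=[A,C,j,d,E,B,G], logical=[E,B,G,A,C,j,d]
After op 10 (swap(2, 5)): offset=4, physical=[A,C,G,d,E,B,j], logical=[E,B,j,A,C,G,d]
After op 11 (rotate(+3)): offset=0, physical=[A,C,G,d,E,B,j], logical=[A,C,G,d,E,B,j]
After op 12 (replace(5, 'h')): offset=0, physical=[A,C,G,d,E,h,j], logical=[A,C,G,d,E,h,j]

Answer: d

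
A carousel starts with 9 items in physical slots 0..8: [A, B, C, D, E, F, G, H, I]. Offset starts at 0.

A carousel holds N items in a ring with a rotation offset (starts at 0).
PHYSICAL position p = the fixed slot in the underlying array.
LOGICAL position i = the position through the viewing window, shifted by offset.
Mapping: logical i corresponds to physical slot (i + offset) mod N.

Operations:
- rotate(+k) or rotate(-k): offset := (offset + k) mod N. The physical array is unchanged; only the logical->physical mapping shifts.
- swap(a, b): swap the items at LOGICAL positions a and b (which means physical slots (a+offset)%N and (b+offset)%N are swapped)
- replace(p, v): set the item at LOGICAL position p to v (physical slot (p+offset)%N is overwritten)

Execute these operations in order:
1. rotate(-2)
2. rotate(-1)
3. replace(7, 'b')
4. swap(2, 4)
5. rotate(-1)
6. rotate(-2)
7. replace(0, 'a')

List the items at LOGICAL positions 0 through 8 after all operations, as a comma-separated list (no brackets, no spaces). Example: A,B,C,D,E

After op 1 (rotate(-2)): offset=7, physical=[A,B,C,D,E,F,G,H,I], logical=[H,I,A,B,C,D,E,F,G]
After op 2 (rotate(-1)): offset=6, physical=[A,B,C,D,E,F,G,H,I], logical=[G,H,I,A,B,C,D,E,F]
After op 3 (replace(7, 'b')): offset=6, physical=[A,B,C,D,b,F,G,H,I], logical=[G,H,I,A,B,C,D,b,F]
After op 4 (swap(2, 4)): offset=6, physical=[A,I,C,D,b,F,G,H,B], logical=[G,H,B,A,I,C,D,b,F]
After op 5 (rotate(-1)): offset=5, physical=[A,I,C,D,b,F,G,H,B], logical=[F,G,H,B,A,I,C,D,b]
After op 6 (rotate(-2)): offset=3, physical=[A,I,C,D,b,F,G,H,B], logical=[D,b,F,G,H,B,A,I,C]
After op 7 (replace(0, 'a')): offset=3, physical=[A,I,C,a,b,F,G,H,B], logical=[a,b,F,G,H,B,A,I,C]

Answer: a,b,F,G,H,B,A,I,C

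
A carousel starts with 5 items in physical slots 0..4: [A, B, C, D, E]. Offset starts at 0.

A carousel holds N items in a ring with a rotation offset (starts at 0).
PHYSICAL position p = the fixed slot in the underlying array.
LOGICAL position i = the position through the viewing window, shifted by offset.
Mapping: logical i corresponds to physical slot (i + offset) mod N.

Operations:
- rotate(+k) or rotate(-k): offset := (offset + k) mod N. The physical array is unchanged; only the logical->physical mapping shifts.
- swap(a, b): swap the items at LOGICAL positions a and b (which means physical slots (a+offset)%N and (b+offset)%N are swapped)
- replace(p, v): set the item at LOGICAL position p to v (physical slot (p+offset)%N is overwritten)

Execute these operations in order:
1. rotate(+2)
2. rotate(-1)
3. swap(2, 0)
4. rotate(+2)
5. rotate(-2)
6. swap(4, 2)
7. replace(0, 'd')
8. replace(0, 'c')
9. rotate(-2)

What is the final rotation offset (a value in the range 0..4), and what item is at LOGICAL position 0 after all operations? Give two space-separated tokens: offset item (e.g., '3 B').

After op 1 (rotate(+2)): offset=2, physical=[A,B,C,D,E], logical=[C,D,E,A,B]
After op 2 (rotate(-1)): offset=1, physical=[A,B,C,D,E], logical=[B,C,D,E,A]
After op 3 (swap(2, 0)): offset=1, physical=[A,D,C,B,E], logical=[D,C,B,E,A]
After op 4 (rotate(+2)): offset=3, physical=[A,D,C,B,E], logical=[B,E,A,D,C]
After op 5 (rotate(-2)): offset=1, physical=[A,D,C,B,E], logical=[D,C,B,E,A]
After op 6 (swap(4, 2)): offset=1, physical=[B,D,C,A,E], logical=[D,C,A,E,B]
After op 7 (replace(0, 'd')): offset=1, physical=[B,d,C,A,E], logical=[d,C,A,E,B]
After op 8 (replace(0, 'c')): offset=1, physical=[B,c,C,A,E], logical=[c,C,A,E,B]
After op 9 (rotate(-2)): offset=4, physical=[B,c,C,A,E], logical=[E,B,c,C,A]

Answer: 4 E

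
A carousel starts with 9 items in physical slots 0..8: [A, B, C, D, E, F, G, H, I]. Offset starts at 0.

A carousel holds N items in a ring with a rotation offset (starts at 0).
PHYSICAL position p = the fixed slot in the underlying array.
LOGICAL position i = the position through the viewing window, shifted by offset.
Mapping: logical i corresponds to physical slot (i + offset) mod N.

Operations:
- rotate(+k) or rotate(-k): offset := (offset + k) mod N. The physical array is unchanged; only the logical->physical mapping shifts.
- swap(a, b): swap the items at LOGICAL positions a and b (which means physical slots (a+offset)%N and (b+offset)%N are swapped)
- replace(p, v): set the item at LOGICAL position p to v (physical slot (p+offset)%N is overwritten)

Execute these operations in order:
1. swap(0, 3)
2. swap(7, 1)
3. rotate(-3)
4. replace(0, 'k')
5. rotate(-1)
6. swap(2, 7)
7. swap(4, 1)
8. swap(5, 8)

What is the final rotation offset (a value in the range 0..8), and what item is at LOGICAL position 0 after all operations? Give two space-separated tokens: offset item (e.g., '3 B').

After op 1 (swap(0, 3)): offset=0, physical=[D,B,C,A,E,F,G,H,I], logical=[D,B,C,A,E,F,G,H,I]
After op 2 (swap(7, 1)): offset=0, physical=[D,H,C,A,E,F,G,B,I], logical=[D,H,C,A,E,F,G,B,I]
After op 3 (rotate(-3)): offset=6, physical=[D,H,C,A,E,F,G,B,I], logical=[G,B,I,D,H,C,A,E,F]
After op 4 (replace(0, 'k')): offset=6, physical=[D,H,C,A,E,F,k,B,I], logical=[k,B,I,D,H,C,A,E,F]
After op 5 (rotate(-1)): offset=5, physical=[D,H,C,A,E,F,k,B,I], logical=[F,k,B,I,D,H,C,A,E]
After op 6 (swap(2, 7)): offset=5, physical=[D,H,C,B,E,F,k,A,I], logical=[F,k,A,I,D,H,C,B,E]
After op 7 (swap(4, 1)): offset=5, physical=[k,H,C,B,E,F,D,A,I], logical=[F,D,A,I,k,H,C,B,E]
After op 8 (swap(5, 8)): offset=5, physical=[k,E,C,B,H,F,D,A,I], logical=[F,D,A,I,k,E,C,B,H]

Answer: 5 F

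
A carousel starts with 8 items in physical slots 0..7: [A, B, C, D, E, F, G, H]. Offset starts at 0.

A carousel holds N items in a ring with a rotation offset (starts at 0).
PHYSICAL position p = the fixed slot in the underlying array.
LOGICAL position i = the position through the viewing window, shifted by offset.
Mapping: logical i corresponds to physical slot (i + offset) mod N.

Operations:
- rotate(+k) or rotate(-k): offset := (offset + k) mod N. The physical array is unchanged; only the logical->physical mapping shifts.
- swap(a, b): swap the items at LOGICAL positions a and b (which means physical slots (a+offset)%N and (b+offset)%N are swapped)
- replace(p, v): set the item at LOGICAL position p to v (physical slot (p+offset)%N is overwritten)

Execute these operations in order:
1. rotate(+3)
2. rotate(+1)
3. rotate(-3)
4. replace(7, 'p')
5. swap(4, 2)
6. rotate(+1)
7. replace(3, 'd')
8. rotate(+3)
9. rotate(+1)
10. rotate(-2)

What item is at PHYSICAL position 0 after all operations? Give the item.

After op 1 (rotate(+3)): offset=3, physical=[A,B,C,D,E,F,G,H], logical=[D,E,F,G,H,A,B,C]
After op 2 (rotate(+1)): offset=4, physical=[A,B,C,D,E,F,G,H], logical=[E,F,G,H,A,B,C,D]
After op 3 (rotate(-3)): offset=1, physical=[A,B,C,D,E,F,G,H], logical=[B,C,D,E,F,G,H,A]
After op 4 (replace(7, 'p')): offset=1, physical=[p,B,C,D,E,F,G,H], logical=[B,C,D,E,F,G,H,p]
After op 5 (swap(4, 2)): offset=1, physical=[p,B,C,F,E,D,G,H], logical=[B,C,F,E,D,G,H,p]
After op 6 (rotate(+1)): offset=2, physical=[p,B,C,F,E,D,G,H], logical=[C,F,E,D,G,H,p,B]
After op 7 (replace(3, 'd')): offset=2, physical=[p,B,C,F,E,d,G,H], logical=[C,F,E,d,G,H,p,B]
After op 8 (rotate(+3)): offset=5, physical=[p,B,C,F,E,d,G,H], logical=[d,G,H,p,B,C,F,E]
After op 9 (rotate(+1)): offset=6, physical=[p,B,C,F,E,d,G,H], logical=[G,H,p,B,C,F,E,d]
After op 10 (rotate(-2)): offset=4, physical=[p,B,C,F,E,d,G,H], logical=[E,d,G,H,p,B,C,F]

Answer: p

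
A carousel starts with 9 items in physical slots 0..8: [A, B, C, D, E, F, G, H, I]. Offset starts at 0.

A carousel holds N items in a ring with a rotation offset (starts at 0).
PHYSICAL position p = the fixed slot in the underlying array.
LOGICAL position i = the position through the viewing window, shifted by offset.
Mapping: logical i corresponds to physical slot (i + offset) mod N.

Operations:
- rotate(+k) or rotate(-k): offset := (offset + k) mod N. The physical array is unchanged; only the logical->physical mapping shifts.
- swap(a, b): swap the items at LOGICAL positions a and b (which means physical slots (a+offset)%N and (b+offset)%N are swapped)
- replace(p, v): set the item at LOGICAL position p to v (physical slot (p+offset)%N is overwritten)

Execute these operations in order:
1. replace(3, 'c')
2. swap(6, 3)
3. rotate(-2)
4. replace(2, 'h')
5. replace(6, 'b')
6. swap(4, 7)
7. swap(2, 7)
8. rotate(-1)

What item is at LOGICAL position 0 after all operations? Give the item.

Answer: c

Derivation:
After op 1 (replace(3, 'c')): offset=0, physical=[A,B,C,c,E,F,G,H,I], logical=[A,B,C,c,E,F,G,H,I]
After op 2 (swap(6, 3)): offset=0, physical=[A,B,C,G,E,F,c,H,I], logical=[A,B,C,G,E,F,c,H,I]
After op 3 (rotate(-2)): offset=7, physical=[A,B,C,G,E,F,c,H,I], logical=[H,I,A,B,C,G,E,F,c]
After op 4 (replace(2, 'h')): offset=7, physical=[h,B,C,G,E,F,c,H,I], logical=[H,I,h,B,C,G,E,F,c]
After op 5 (replace(6, 'b')): offset=7, physical=[h,B,C,G,b,F,c,H,I], logical=[H,I,h,B,C,G,b,F,c]
After op 6 (swap(4, 7)): offset=7, physical=[h,B,F,G,b,C,c,H,I], logical=[H,I,h,B,F,G,b,C,c]
After op 7 (swap(2, 7)): offset=7, physical=[C,B,F,G,b,h,c,H,I], logical=[H,I,C,B,F,G,b,h,c]
After op 8 (rotate(-1)): offset=6, physical=[C,B,F,G,b,h,c,H,I], logical=[c,H,I,C,B,F,G,b,h]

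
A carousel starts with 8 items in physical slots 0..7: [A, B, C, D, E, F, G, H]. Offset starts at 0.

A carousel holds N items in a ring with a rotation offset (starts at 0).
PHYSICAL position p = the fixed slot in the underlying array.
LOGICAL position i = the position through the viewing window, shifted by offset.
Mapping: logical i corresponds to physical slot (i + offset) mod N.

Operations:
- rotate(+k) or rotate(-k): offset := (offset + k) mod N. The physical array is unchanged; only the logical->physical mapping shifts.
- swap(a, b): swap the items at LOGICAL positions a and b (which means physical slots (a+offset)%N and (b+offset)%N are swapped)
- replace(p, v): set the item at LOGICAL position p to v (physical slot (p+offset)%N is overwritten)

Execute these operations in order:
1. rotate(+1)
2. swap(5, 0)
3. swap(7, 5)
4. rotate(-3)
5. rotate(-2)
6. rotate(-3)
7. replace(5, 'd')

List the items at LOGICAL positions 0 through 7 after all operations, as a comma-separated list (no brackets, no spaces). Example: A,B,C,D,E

Answer: G,C,D,E,F,d,H,B

Derivation:
After op 1 (rotate(+1)): offset=1, physical=[A,B,C,D,E,F,G,H], logical=[B,C,D,E,F,G,H,A]
After op 2 (swap(5, 0)): offset=1, physical=[A,G,C,D,E,F,B,H], logical=[G,C,D,E,F,B,H,A]
After op 3 (swap(7, 5)): offset=1, physical=[B,G,C,D,E,F,A,H], logical=[G,C,D,E,F,A,H,B]
After op 4 (rotate(-3)): offset=6, physical=[B,G,C,D,E,F,A,H], logical=[A,H,B,G,C,D,E,F]
After op 5 (rotate(-2)): offset=4, physical=[B,G,C,D,E,F,A,H], logical=[E,F,A,H,B,G,C,D]
After op 6 (rotate(-3)): offset=1, physical=[B,G,C,D,E,F,A,H], logical=[G,C,D,E,F,A,H,B]
After op 7 (replace(5, 'd')): offset=1, physical=[B,G,C,D,E,F,d,H], logical=[G,C,D,E,F,d,H,B]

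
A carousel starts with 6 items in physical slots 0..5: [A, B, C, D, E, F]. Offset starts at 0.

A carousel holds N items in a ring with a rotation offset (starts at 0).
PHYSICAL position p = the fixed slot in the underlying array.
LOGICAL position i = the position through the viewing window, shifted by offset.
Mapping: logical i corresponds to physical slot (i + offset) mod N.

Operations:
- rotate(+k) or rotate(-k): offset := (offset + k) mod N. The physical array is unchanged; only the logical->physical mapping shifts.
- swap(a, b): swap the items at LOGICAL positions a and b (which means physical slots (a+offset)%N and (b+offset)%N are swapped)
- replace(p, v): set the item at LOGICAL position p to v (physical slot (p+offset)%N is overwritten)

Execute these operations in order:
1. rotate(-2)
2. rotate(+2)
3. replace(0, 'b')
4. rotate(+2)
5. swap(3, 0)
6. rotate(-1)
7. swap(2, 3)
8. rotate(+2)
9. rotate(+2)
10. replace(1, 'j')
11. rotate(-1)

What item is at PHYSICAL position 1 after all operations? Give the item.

Answer: B

Derivation:
After op 1 (rotate(-2)): offset=4, physical=[A,B,C,D,E,F], logical=[E,F,A,B,C,D]
After op 2 (rotate(+2)): offset=0, physical=[A,B,C,D,E,F], logical=[A,B,C,D,E,F]
After op 3 (replace(0, 'b')): offset=0, physical=[b,B,C,D,E,F], logical=[b,B,C,D,E,F]
After op 4 (rotate(+2)): offset=2, physical=[b,B,C,D,E,F], logical=[C,D,E,F,b,B]
After op 5 (swap(3, 0)): offset=2, physical=[b,B,F,D,E,C], logical=[F,D,E,C,b,B]
After op 6 (rotate(-1)): offset=1, physical=[b,B,F,D,E,C], logical=[B,F,D,E,C,b]
After op 7 (swap(2, 3)): offset=1, physical=[b,B,F,E,D,C], logical=[B,F,E,D,C,b]
After op 8 (rotate(+2)): offset=3, physical=[b,B,F,E,D,C], logical=[E,D,C,b,B,F]
After op 9 (rotate(+2)): offset=5, physical=[b,B,F,E,D,C], logical=[C,b,B,F,E,D]
After op 10 (replace(1, 'j')): offset=5, physical=[j,B,F,E,D,C], logical=[C,j,B,F,E,D]
After op 11 (rotate(-1)): offset=4, physical=[j,B,F,E,D,C], logical=[D,C,j,B,F,E]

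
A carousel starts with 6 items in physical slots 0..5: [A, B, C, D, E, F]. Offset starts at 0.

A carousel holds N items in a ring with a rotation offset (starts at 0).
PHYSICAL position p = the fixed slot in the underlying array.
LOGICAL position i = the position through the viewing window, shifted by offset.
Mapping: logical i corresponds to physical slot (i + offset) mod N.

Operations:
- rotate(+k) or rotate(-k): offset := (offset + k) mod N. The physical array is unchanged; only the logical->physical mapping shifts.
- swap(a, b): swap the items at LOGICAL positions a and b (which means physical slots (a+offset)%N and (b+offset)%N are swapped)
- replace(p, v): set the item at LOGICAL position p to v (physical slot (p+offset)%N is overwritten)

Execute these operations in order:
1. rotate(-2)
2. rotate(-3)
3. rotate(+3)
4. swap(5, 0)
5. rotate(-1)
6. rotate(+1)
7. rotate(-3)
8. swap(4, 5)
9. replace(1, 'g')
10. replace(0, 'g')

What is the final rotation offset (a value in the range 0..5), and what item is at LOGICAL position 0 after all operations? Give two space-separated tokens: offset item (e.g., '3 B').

After op 1 (rotate(-2)): offset=4, physical=[A,B,C,D,E,F], logical=[E,F,A,B,C,D]
After op 2 (rotate(-3)): offset=1, physical=[A,B,C,D,E,F], logical=[B,C,D,E,F,A]
After op 3 (rotate(+3)): offset=4, physical=[A,B,C,D,E,F], logical=[E,F,A,B,C,D]
After op 4 (swap(5, 0)): offset=4, physical=[A,B,C,E,D,F], logical=[D,F,A,B,C,E]
After op 5 (rotate(-1)): offset=3, physical=[A,B,C,E,D,F], logical=[E,D,F,A,B,C]
After op 6 (rotate(+1)): offset=4, physical=[A,B,C,E,D,F], logical=[D,F,A,B,C,E]
After op 7 (rotate(-3)): offset=1, physical=[A,B,C,E,D,F], logical=[B,C,E,D,F,A]
After op 8 (swap(4, 5)): offset=1, physical=[F,B,C,E,D,A], logical=[B,C,E,D,A,F]
After op 9 (replace(1, 'g')): offset=1, physical=[F,B,g,E,D,A], logical=[B,g,E,D,A,F]
After op 10 (replace(0, 'g')): offset=1, physical=[F,g,g,E,D,A], logical=[g,g,E,D,A,F]

Answer: 1 g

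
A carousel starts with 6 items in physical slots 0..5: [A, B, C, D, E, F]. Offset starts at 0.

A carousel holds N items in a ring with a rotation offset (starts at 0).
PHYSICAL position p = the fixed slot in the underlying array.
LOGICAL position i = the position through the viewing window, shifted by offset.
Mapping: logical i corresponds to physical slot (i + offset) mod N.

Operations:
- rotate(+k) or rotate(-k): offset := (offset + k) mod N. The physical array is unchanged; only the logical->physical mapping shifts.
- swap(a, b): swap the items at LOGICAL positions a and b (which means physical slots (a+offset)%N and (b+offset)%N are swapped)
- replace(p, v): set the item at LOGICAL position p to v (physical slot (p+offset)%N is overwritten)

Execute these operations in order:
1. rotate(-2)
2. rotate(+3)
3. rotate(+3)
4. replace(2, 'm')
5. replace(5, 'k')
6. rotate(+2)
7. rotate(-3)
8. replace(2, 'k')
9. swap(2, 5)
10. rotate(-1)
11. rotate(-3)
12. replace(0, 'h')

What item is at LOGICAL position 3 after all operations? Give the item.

Answer: k

Derivation:
After op 1 (rotate(-2)): offset=4, physical=[A,B,C,D,E,F], logical=[E,F,A,B,C,D]
After op 2 (rotate(+3)): offset=1, physical=[A,B,C,D,E,F], logical=[B,C,D,E,F,A]
After op 3 (rotate(+3)): offset=4, physical=[A,B,C,D,E,F], logical=[E,F,A,B,C,D]
After op 4 (replace(2, 'm')): offset=4, physical=[m,B,C,D,E,F], logical=[E,F,m,B,C,D]
After op 5 (replace(5, 'k')): offset=4, physical=[m,B,C,k,E,F], logical=[E,F,m,B,C,k]
After op 6 (rotate(+2)): offset=0, physical=[m,B,C,k,E,F], logical=[m,B,C,k,E,F]
After op 7 (rotate(-3)): offset=3, physical=[m,B,C,k,E,F], logical=[k,E,F,m,B,C]
After op 8 (replace(2, 'k')): offset=3, physical=[m,B,C,k,E,k], logical=[k,E,k,m,B,C]
After op 9 (swap(2, 5)): offset=3, physical=[m,B,k,k,E,C], logical=[k,E,C,m,B,k]
After op 10 (rotate(-1)): offset=2, physical=[m,B,k,k,E,C], logical=[k,k,E,C,m,B]
After op 11 (rotate(-3)): offset=5, physical=[m,B,k,k,E,C], logical=[C,m,B,k,k,E]
After op 12 (replace(0, 'h')): offset=5, physical=[m,B,k,k,E,h], logical=[h,m,B,k,k,E]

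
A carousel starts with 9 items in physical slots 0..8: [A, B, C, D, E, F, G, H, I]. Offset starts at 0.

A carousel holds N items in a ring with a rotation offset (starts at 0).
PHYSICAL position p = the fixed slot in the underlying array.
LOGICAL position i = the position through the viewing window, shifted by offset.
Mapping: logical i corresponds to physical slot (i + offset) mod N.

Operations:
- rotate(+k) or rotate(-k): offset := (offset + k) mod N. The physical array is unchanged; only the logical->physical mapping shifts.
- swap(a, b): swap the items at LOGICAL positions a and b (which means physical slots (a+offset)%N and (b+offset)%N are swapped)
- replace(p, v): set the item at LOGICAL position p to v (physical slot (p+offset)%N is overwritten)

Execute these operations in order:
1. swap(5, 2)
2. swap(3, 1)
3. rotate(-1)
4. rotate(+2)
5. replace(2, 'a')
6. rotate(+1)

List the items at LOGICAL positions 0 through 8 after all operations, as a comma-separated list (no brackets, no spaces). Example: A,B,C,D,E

After op 1 (swap(5, 2)): offset=0, physical=[A,B,F,D,E,C,G,H,I], logical=[A,B,F,D,E,C,G,H,I]
After op 2 (swap(3, 1)): offset=0, physical=[A,D,F,B,E,C,G,H,I], logical=[A,D,F,B,E,C,G,H,I]
After op 3 (rotate(-1)): offset=8, physical=[A,D,F,B,E,C,G,H,I], logical=[I,A,D,F,B,E,C,G,H]
After op 4 (rotate(+2)): offset=1, physical=[A,D,F,B,E,C,G,H,I], logical=[D,F,B,E,C,G,H,I,A]
After op 5 (replace(2, 'a')): offset=1, physical=[A,D,F,a,E,C,G,H,I], logical=[D,F,a,E,C,G,H,I,A]
After op 6 (rotate(+1)): offset=2, physical=[A,D,F,a,E,C,G,H,I], logical=[F,a,E,C,G,H,I,A,D]

Answer: F,a,E,C,G,H,I,A,D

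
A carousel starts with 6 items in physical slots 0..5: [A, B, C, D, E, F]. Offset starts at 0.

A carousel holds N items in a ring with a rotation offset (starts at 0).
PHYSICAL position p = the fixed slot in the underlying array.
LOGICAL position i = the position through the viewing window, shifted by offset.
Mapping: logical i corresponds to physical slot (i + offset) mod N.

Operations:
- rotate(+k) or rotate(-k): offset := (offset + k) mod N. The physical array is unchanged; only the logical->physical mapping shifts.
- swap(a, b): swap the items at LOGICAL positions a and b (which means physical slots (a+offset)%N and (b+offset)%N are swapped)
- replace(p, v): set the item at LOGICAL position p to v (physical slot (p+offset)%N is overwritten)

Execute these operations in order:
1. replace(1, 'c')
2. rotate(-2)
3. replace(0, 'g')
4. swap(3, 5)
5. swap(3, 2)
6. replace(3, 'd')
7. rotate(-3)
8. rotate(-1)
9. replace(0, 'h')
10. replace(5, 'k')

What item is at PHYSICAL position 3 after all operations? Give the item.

After op 1 (replace(1, 'c')): offset=0, physical=[A,c,C,D,E,F], logical=[A,c,C,D,E,F]
After op 2 (rotate(-2)): offset=4, physical=[A,c,C,D,E,F], logical=[E,F,A,c,C,D]
After op 3 (replace(0, 'g')): offset=4, physical=[A,c,C,D,g,F], logical=[g,F,A,c,C,D]
After op 4 (swap(3, 5)): offset=4, physical=[A,D,C,c,g,F], logical=[g,F,A,D,C,c]
After op 5 (swap(3, 2)): offset=4, physical=[D,A,C,c,g,F], logical=[g,F,D,A,C,c]
After op 6 (replace(3, 'd')): offset=4, physical=[D,d,C,c,g,F], logical=[g,F,D,d,C,c]
After op 7 (rotate(-3)): offset=1, physical=[D,d,C,c,g,F], logical=[d,C,c,g,F,D]
After op 8 (rotate(-1)): offset=0, physical=[D,d,C,c,g,F], logical=[D,d,C,c,g,F]
After op 9 (replace(0, 'h')): offset=0, physical=[h,d,C,c,g,F], logical=[h,d,C,c,g,F]
After op 10 (replace(5, 'k')): offset=0, physical=[h,d,C,c,g,k], logical=[h,d,C,c,g,k]

Answer: c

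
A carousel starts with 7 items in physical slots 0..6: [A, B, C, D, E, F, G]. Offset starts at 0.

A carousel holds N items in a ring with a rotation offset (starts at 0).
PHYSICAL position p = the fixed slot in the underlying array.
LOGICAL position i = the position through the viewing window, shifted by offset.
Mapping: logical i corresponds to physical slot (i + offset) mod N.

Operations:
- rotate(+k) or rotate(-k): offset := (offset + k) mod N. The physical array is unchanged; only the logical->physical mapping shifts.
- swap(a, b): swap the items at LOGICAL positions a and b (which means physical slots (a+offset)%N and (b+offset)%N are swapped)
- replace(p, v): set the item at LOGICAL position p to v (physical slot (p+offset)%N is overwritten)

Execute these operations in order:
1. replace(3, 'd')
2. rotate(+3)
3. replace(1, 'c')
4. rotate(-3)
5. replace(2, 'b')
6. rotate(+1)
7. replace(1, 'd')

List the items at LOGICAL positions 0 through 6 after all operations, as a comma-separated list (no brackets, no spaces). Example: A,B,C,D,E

After op 1 (replace(3, 'd')): offset=0, physical=[A,B,C,d,E,F,G], logical=[A,B,C,d,E,F,G]
After op 2 (rotate(+3)): offset=3, physical=[A,B,C,d,E,F,G], logical=[d,E,F,G,A,B,C]
After op 3 (replace(1, 'c')): offset=3, physical=[A,B,C,d,c,F,G], logical=[d,c,F,G,A,B,C]
After op 4 (rotate(-3)): offset=0, physical=[A,B,C,d,c,F,G], logical=[A,B,C,d,c,F,G]
After op 5 (replace(2, 'b')): offset=0, physical=[A,B,b,d,c,F,G], logical=[A,B,b,d,c,F,G]
After op 6 (rotate(+1)): offset=1, physical=[A,B,b,d,c,F,G], logical=[B,b,d,c,F,G,A]
After op 7 (replace(1, 'd')): offset=1, physical=[A,B,d,d,c,F,G], logical=[B,d,d,c,F,G,A]

Answer: B,d,d,c,F,G,A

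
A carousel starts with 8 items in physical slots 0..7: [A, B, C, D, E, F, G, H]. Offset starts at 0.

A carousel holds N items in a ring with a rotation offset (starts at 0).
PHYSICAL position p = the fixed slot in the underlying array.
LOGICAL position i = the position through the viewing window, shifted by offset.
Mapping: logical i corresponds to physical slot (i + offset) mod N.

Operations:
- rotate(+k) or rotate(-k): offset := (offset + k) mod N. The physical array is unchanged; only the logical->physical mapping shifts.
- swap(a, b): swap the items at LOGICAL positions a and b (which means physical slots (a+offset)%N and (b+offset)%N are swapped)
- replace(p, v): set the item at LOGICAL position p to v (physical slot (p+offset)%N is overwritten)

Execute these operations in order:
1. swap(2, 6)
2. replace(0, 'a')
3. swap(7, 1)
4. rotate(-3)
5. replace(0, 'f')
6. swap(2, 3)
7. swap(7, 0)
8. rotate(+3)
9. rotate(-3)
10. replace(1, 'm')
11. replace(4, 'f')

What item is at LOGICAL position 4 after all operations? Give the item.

After op 1 (swap(2, 6)): offset=0, physical=[A,B,G,D,E,F,C,H], logical=[A,B,G,D,E,F,C,H]
After op 2 (replace(0, 'a')): offset=0, physical=[a,B,G,D,E,F,C,H], logical=[a,B,G,D,E,F,C,H]
After op 3 (swap(7, 1)): offset=0, physical=[a,H,G,D,E,F,C,B], logical=[a,H,G,D,E,F,C,B]
After op 4 (rotate(-3)): offset=5, physical=[a,H,G,D,E,F,C,B], logical=[F,C,B,a,H,G,D,E]
After op 5 (replace(0, 'f')): offset=5, physical=[a,H,G,D,E,f,C,B], logical=[f,C,B,a,H,G,D,E]
After op 6 (swap(2, 3)): offset=5, physical=[B,H,G,D,E,f,C,a], logical=[f,C,a,B,H,G,D,E]
After op 7 (swap(7, 0)): offset=5, physical=[B,H,G,D,f,E,C,a], logical=[E,C,a,B,H,G,D,f]
After op 8 (rotate(+3)): offset=0, physical=[B,H,G,D,f,E,C,a], logical=[B,H,G,D,f,E,C,a]
After op 9 (rotate(-3)): offset=5, physical=[B,H,G,D,f,E,C,a], logical=[E,C,a,B,H,G,D,f]
After op 10 (replace(1, 'm')): offset=5, physical=[B,H,G,D,f,E,m,a], logical=[E,m,a,B,H,G,D,f]
After op 11 (replace(4, 'f')): offset=5, physical=[B,f,G,D,f,E,m,a], logical=[E,m,a,B,f,G,D,f]

Answer: f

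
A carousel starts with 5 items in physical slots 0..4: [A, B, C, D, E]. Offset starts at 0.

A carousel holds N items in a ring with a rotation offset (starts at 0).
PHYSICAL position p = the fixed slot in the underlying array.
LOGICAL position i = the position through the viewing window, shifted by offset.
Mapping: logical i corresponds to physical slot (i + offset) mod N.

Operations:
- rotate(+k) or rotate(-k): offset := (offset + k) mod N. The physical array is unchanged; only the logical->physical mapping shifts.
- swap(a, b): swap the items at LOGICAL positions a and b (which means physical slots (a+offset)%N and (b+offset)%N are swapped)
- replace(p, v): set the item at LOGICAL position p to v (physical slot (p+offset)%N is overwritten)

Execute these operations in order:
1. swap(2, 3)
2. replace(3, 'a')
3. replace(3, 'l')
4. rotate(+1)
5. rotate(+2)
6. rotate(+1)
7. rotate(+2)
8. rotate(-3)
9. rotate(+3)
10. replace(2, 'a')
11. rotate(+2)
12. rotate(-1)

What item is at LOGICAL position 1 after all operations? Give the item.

Answer: a

Derivation:
After op 1 (swap(2, 3)): offset=0, physical=[A,B,D,C,E], logical=[A,B,D,C,E]
After op 2 (replace(3, 'a')): offset=0, physical=[A,B,D,a,E], logical=[A,B,D,a,E]
After op 3 (replace(3, 'l')): offset=0, physical=[A,B,D,l,E], logical=[A,B,D,l,E]
After op 4 (rotate(+1)): offset=1, physical=[A,B,D,l,E], logical=[B,D,l,E,A]
After op 5 (rotate(+2)): offset=3, physical=[A,B,D,l,E], logical=[l,E,A,B,D]
After op 6 (rotate(+1)): offset=4, physical=[A,B,D,l,E], logical=[E,A,B,D,l]
After op 7 (rotate(+2)): offset=1, physical=[A,B,D,l,E], logical=[B,D,l,E,A]
After op 8 (rotate(-3)): offset=3, physical=[A,B,D,l,E], logical=[l,E,A,B,D]
After op 9 (rotate(+3)): offset=1, physical=[A,B,D,l,E], logical=[B,D,l,E,A]
After op 10 (replace(2, 'a')): offset=1, physical=[A,B,D,a,E], logical=[B,D,a,E,A]
After op 11 (rotate(+2)): offset=3, physical=[A,B,D,a,E], logical=[a,E,A,B,D]
After op 12 (rotate(-1)): offset=2, physical=[A,B,D,a,E], logical=[D,a,E,A,B]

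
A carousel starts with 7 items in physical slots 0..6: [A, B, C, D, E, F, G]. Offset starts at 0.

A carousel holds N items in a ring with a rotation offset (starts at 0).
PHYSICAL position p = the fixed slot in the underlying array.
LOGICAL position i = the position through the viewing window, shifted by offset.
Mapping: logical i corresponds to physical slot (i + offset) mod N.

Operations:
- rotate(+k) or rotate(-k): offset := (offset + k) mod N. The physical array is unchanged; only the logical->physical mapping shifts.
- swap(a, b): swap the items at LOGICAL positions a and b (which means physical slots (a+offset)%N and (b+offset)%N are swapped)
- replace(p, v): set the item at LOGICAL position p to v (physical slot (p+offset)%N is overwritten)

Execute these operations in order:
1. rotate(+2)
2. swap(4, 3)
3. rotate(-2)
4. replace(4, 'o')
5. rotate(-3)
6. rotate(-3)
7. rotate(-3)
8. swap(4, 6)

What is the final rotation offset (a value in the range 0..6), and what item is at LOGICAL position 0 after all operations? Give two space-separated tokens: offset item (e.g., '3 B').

After op 1 (rotate(+2)): offset=2, physical=[A,B,C,D,E,F,G], logical=[C,D,E,F,G,A,B]
After op 2 (swap(4, 3)): offset=2, physical=[A,B,C,D,E,G,F], logical=[C,D,E,G,F,A,B]
After op 3 (rotate(-2)): offset=0, physical=[A,B,C,D,E,G,F], logical=[A,B,C,D,E,G,F]
After op 4 (replace(4, 'o')): offset=0, physical=[A,B,C,D,o,G,F], logical=[A,B,C,D,o,G,F]
After op 5 (rotate(-3)): offset=4, physical=[A,B,C,D,o,G,F], logical=[o,G,F,A,B,C,D]
After op 6 (rotate(-3)): offset=1, physical=[A,B,C,D,o,G,F], logical=[B,C,D,o,G,F,A]
After op 7 (rotate(-3)): offset=5, physical=[A,B,C,D,o,G,F], logical=[G,F,A,B,C,D,o]
After op 8 (swap(4, 6)): offset=5, physical=[A,B,o,D,C,G,F], logical=[G,F,A,B,o,D,C]

Answer: 5 G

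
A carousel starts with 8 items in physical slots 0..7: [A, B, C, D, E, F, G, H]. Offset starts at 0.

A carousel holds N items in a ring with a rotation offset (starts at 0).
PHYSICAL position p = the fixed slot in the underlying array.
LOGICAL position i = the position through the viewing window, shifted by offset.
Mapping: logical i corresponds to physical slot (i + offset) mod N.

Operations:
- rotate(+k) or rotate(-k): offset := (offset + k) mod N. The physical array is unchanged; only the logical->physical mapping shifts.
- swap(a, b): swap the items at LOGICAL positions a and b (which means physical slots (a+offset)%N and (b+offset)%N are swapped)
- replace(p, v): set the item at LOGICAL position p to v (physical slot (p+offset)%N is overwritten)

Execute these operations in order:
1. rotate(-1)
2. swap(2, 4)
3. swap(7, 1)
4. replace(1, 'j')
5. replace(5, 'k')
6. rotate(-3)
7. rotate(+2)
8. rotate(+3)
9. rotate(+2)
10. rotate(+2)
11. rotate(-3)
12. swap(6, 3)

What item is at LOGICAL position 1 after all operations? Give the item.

After op 1 (rotate(-1)): offset=7, physical=[A,B,C,D,E,F,G,H], logical=[H,A,B,C,D,E,F,G]
After op 2 (swap(2, 4)): offset=7, physical=[A,D,C,B,E,F,G,H], logical=[H,A,D,C,B,E,F,G]
After op 3 (swap(7, 1)): offset=7, physical=[G,D,C,B,E,F,A,H], logical=[H,G,D,C,B,E,F,A]
After op 4 (replace(1, 'j')): offset=7, physical=[j,D,C,B,E,F,A,H], logical=[H,j,D,C,B,E,F,A]
After op 5 (replace(5, 'k')): offset=7, physical=[j,D,C,B,k,F,A,H], logical=[H,j,D,C,B,k,F,A]
After op 6 (rotate(-3)): offset=4, physical=[j,D,C,B,k,F,A,H], logical=[k,F,A,H,j,D,C,B]
After op 7 (rotate(+2)): offset=6, physical=[j,D,C,B,k,F,A,H], logical=[A,H,j,D,C,B,k,F]
After op 8 (rotate(+3)): offset=1, physical=[j,D,C,B,k,F,A,H], logical=[D,C,B,k,F,A,H,j]
After op 9 (rotate(+2)): offset=3, physical=[j,D,C,B,k,F,A,H], logical=[B,k,F,A,H,j,D,C]
After op 10 (rotate(+2)): offset=5, physical=[j,D,C,B,k,F,A,H], logical=[F,A,H,j,D,C,B,k]
After op 11 (rotate(-3)): offset=2, physical=[j,D,C,B,k,F,A,H], logical=[C,B,k,F,A,H,j,D]
After op 12 (swap(6, 3)): offset=2, physical=[F,D,C,B,k,j,A,H], logical=[C,B,k,j,A,H,F,D]

Answer: B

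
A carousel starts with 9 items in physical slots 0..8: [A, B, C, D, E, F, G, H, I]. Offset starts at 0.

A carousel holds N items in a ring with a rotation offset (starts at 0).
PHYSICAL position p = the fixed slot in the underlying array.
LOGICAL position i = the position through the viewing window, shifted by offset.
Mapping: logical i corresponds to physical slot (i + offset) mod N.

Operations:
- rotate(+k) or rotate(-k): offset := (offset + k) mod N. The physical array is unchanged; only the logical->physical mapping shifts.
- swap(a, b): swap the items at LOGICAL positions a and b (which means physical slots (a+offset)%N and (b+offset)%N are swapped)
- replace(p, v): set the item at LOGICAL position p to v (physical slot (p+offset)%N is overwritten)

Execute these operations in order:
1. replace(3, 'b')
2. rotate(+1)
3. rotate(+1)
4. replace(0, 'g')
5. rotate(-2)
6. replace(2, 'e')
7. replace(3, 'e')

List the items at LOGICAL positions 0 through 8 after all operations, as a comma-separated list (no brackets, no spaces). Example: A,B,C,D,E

Answer: A,B,e,e,E,F,G,H,I

Derivation:
After op 1 (replace(3, 'b')): offset=0, physical=[A,B,C,b,E,F,G,H,I], logical=[A,B,C,b,E,F,G,H,I]
After op 2 (rotate(+1)): offset=1, physical=[A,B,C,b,E,F,G,H,I], logical=[B,C,b,E,F,G,H,I,A]
After op 3 (rotate(+1)): offset=2, physical=[A,B,C,b,E,F,G,H,I], logical=[C,b,E,F,G,H,I,A,B]
After op 4 (replace(0, 'g')): offset=2, physical=[A,B,g,b,E,F,G,H,I], logical=[g,b,E,F,G,H,I,A,B]
After op 5 (rotate(-2)): offset=0, physical=[A,B,g,b,E,F,G,H,I], logical=[A,B,g,b,E,F,G,H,I]
After op 6 (replace(2, 'e')): offset=0, physical=[A,B,e,b,E,F,G,H,I], logical=[A,B,e,b,E,F,G,H,I]
After op 7 (replace(3, 'e')): offset=0, physical=[A,B,e,e,E,F,G,H,I], logical=[A,B,e,e,E,F,G,H,I]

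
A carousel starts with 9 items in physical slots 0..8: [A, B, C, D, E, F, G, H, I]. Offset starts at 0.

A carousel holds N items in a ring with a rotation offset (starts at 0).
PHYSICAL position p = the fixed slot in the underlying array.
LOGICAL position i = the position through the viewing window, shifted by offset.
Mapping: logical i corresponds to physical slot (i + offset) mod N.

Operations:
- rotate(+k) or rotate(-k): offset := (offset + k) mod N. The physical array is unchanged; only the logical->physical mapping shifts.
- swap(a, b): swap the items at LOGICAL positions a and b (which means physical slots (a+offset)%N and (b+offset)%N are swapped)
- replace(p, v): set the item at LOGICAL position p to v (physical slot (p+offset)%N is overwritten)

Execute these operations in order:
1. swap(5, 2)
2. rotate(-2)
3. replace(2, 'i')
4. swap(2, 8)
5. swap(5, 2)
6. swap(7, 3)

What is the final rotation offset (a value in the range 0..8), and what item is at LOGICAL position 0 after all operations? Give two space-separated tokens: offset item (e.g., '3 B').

After op 1 (swap(5, 2)): offset=0, physical=[A,B,F,D,E,C,G,H,I], logical=[A,B,F,D,E,C,G,H,I]
After op 2 (rotate(-2)): offset=7, physical=[A,B,F,D,E,C,G,H,I], logical=[H,I,A,B,F,D,E,C,G]
After op 3 (replace(2, 'i')): offset=7, physical=[i,B,F,D,E,C,G,H,I], logical=[H,I,i,B,F,D,E,C,G]
After op 4 (swap(2, 8)): offset=7, physical=[G,B,F,D,E,C,i,H,I], logical=[H,I,G,B,F,D,E,C,i]
After op 5 (swap(5, 2)): offset=7, physical=[D,B,F,G,E,C,i,H,I], logical=[H,I,D,B,F,G,E,C,i]
After op 6 (swap(7, 3)): offset=7, physical=[D,C,F,G,E,B,i,H,I], logical=[H,I,D,C,F,G,E,B,i]

Answer: 7 H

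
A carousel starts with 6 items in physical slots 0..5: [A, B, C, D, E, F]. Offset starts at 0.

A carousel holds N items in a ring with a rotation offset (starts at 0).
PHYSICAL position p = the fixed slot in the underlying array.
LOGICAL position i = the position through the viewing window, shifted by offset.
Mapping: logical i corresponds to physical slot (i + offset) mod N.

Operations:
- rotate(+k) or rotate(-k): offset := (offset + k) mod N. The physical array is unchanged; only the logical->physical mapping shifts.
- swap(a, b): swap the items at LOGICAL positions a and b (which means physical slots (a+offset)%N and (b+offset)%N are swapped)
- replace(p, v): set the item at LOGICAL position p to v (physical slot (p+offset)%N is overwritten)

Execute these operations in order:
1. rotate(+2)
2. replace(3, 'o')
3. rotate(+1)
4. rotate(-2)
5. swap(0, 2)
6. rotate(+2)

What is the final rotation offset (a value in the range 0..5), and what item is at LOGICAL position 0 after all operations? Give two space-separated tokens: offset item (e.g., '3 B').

Answer: 3 B

Derivation:
After op 1 (rotate(+2)): offset=2, physical=[A,B,C,D,E,F], logical=[C,D,E,F,A,B]
After op 2 (replace(3, 'o')): offset=2, physical=[A,B,C,D,E,o], logical=[C,D,E,o,A,B]
After op 3 (rotate(+1)): offset=3, physical=[A,B,C,D,E,o], logical=[D,E,o,A,B,C]
After op 4 (rotate(-2)): offset=1, physical=[A,B,C,D,E,o], logical=[B,C,D,E,o,A]
After op 5 (swap(0, 2)): offset=1, physical=[A,D,C,B,E,o], logical=[D,C,B,E,o,A]
After op 6 (rotate(+2)): offset=3, physical=[A,D,C,B,E,o], logical=[B,E,o,A,D,C]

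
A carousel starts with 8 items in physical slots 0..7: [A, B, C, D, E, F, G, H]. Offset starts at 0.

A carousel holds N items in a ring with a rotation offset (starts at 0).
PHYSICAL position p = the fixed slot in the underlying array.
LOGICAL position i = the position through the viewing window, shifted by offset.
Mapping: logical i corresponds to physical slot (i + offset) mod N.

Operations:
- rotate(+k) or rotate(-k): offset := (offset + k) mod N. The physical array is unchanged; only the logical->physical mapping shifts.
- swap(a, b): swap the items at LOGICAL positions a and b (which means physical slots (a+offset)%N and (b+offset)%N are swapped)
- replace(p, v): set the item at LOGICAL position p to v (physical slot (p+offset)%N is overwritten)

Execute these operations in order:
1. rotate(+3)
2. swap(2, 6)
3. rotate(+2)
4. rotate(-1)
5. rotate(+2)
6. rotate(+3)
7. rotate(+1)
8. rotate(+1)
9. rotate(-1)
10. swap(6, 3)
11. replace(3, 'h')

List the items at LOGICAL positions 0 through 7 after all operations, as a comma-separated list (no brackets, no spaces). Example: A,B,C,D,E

After op 1 (rotate(+3)): offset=3, physical=[A,B,C,D,E,F,G,H], logical=[D,E,F,G,H,A,B,C]
After op 2 (swap(2, 6)): offset=3, physical=[A,F,C,D,E,B,G,H], logical=[D,E,B,G,H,A,F,C]
After op 3 (rotate(+2)): offset=5, physical=[A,F,C,D,E,B,G,H], logical=[B,G,H,A,F,C,D,E]
After op 4 (rotate(-1)): offset=4, physical=[A,F,C,D,E,B,G,H], logical=[E,B,G,H,A,F,C,D]
After op 5 (rotate(+2)): offset=6, physical=[A,F,C,D,E,B,G,H], logical=[G,H,A,F,C,D,E,B]
After op 6 (rotate(+3)): offset=1, physical=[A,F,C,D,E,B,G,H], logical=[F,C,D,E,B,G,H,A]
After op 7 (rotate(+1)): offset=2, physical=[A,F,C,D,E,B,G,H], logical=[C,D,E,B,G,H,A,F]
After op 8 (rotate(+1)): offset=3, physical=[A,F,C,D,E,B,G,H], logical=[D,E,B,G,H,A,F,C]
After op 9 (rotate(-1)): offset=2, physical=[A,F,C,D,E,B,G,H], logical=[C,D,E,B,G,H,A,F]
After op 10 (swap(6, 3)): offset=2, physical=[B,F,C,D,E,A,G,H], logical=[C,D,E,A,G,H,B,F]
After op 11 (replace(3, 'h')): offset=2, physical=[B,F,C,D,E,h,G,H], logical=[C,D,E,h,G,H,B,F]

Answer: C,D,E,h,G,H,B,F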